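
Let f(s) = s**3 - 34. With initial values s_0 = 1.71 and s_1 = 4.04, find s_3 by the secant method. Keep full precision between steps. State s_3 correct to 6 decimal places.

f(s_0) = -28.999789, f(s_1) = 31.939264
s_2 = 4.040000 - (31.939264)·(4.040000 - 1.710000)/(31.939264 - (-28.999789)) = 2.818805; f(s_2) = -11.602736
s_3 = 2.818805 - (-11.602736)·(2.818805 - 4.040000)/(-11.602736 - (31.939264)) = 3.144219; f(s_3) = -2.915883

3.144219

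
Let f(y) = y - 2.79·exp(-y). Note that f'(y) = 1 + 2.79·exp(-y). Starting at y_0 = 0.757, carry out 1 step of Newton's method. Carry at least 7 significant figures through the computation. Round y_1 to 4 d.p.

Newton update: y ← y − f(y)/f'(y).
y_0 = 0.757000: f = -0.551710, f' = 2.308710 → y_1 = 0.757000 - (-0.551710)/(2.308710) = 0.995969

0.9960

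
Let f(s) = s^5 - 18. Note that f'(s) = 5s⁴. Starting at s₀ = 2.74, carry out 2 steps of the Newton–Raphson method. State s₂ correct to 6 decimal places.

1.943706

s_0 = 2.740000: f = 136.437518, f' = 281.820289 → s_1 = 2.740000 - (136.437518)/(281.820289) = 2.255870
s_1 = 2.255870: f = 40.421246, f' = 129.487145 → s_2 = 2.255870 - (40.421246)/(129.487145) = 1.943706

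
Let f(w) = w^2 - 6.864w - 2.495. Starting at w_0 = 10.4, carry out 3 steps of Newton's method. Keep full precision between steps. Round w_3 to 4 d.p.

f'(w) = 2w - 6.864
w_0 = 10.400000: f = 34.279400, f' = 13.936000 → w_1 = 10.400000 - (34.279400)/(13.936000) = 7.940227
w_1 = 7.940227: f = 6.050484, f' = 9.016454 → w_2 = 7.940227 - (6.050484)/(9.016454) = 7.269177
w_2 = 7.269177: f = 0.450307, f' = 7.674355 → w_3 = 7.269177 - (0.450307)/(7.674355) = 7.210501

7.2105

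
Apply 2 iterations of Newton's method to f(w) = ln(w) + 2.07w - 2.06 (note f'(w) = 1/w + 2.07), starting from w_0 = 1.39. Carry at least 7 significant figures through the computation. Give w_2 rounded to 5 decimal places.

w_0 = 1.390000: f = 1.146604, f' = 2.789424 → w_1 = 1.390000 - (1.146604)/(2.789424) = 0.978946
w_1 = 0.978946: f = -0.054860, f' = 3.091507 → w_2 = 0.978946 - (-0.054860)/(3.091507) = 0.996692

0.99669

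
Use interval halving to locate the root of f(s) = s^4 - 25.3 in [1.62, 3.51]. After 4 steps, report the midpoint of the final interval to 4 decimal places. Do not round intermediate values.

f(1.620000) = -18.412525, f(3.510000) = 126.484864 (opposite signs)
step 1: m = 2.565000, f(m) = 17.986202 > 0 → root in [1.620000, 2.565000]
step 2: m = 2.092500, f(m) = -6.128245 < 0 → root in [2.092500, 2.565000]
step 3: m = 2.328750, f(m) = 4.109759 > 0 → root in [2.092500, 2.328750]
step 4: m = 2.210625, f(m) = -1.418571 < 0 → root in [2.210625, 2.328750]
Midpoint of [2.210625, 2.328750] = 2.269688

2.2697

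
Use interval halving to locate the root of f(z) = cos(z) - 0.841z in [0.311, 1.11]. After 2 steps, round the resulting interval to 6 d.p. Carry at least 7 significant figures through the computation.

[0.710500, 0.910250]

f(0.311000) = 0.690477, f(1.110000) = -0.488848 (opposite signs)
step 1: m = 0.710500, f(m) = 0.160505 > 0 → root in [0.710500, 1.110000]
step 2: m = 0.910250, f(m) = -0.151972 < 0 → root in [0.710500, 0.910250]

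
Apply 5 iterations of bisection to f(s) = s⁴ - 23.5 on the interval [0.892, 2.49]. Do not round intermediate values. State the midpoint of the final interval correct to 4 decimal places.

f(0.892000) = -22.866919, f(2.490000) = 14.941240 (opposite signs)
step 1: m = 1.691000, f(m) = -15.323368 < 0 → root in [1.691000, 2.490000]
step 2: m = 2.090500, f(m) = -4.401437 < 0 → root in [2.090500, 2.490000]
step 3: m = 2.290250, f(m) = 4.012596 > 0 → root in [2.090500, 2.290250]
step 4: m = 2.190375, f(m) = -0.481666 < 0 → root in [2.190375, 2.290250]
step 5: m = 2.240313, f(m) = 1.690362 > 0 → root in [2.190375, 2.240313]
Midpoint of [2.190375, 2.240313] = 2.215344

2.2153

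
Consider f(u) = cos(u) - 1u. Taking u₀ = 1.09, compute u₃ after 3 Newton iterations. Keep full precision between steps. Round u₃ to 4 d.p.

f'(u) = -sin(u) - 1
u_0 = 1.090000: f = -0.627515, f' = -1.886627 → u_1 = 1.090000 - (-0.627515)/(-1.886627) = 0.757388
u_1 = 0.757388: f = -0.030755, f' = -1.687026 → u_2 = 0.757388 - (-0.030755)/(-1.687026) = 0.739158
u_2 = 0.739158: f = -0.000121, f' = -1.673666 → u_3 = 0.739158 - (-0.000121)/(-1.673666) = 0.739085

0.7391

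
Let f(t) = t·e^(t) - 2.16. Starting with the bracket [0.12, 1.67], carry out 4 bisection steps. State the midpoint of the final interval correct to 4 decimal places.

0.8466

f(0.120000) = -2.024700, f(1.670000) = 6.711320 (opposite signs)
step 1: m = 0.895000, f(m) = 0.030366 > 0 → root in [0.120000, 0.895000]
step 2: m = 0.507500, f(m) = -1.316975 < 0 → root in [0.507500, 0.895000]
step 3: m = 0.701250, f(m) = -0.746090 < 0 → root in [0.701250, 0.895000]
step 4: m = 0.798125, f(m) = -0.387068 < 0 → root in [0.798125, 0.895000]
Midpoint of [0.798125, 0.895000] = 0.846562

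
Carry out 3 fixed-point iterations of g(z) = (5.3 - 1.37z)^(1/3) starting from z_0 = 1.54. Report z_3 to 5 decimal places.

z_1 = g(1.540000) = 1.472107
z_2 = g(1.472107) = 1.486277
z_3 = g(1.486277) = 1.483342

1.48334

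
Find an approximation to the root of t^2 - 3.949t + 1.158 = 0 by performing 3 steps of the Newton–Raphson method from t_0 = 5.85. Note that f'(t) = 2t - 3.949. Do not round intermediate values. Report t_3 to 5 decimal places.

3.63222

t_0 = 5.850000: f = 12.278850, f' = 7.751000 → t_1 = 5.850000 - (12.278850)/(7.751000) = 4.265837
t_1 = 4.265837: f = 2.509573, f' = 4.582673 → t_2 = 4.265837 - (2.509573)/(4.582673) = 3.718215
t_2 = 3.718215: f = 0.299890, f' = 3.487429 → t_3 = 3.718215 - (0.299890)/(3.487429) = 3.632223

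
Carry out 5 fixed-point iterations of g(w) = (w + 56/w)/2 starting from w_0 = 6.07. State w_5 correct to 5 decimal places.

w_1 = g(6.070000) = 7.647850
w_2 = g(7.647850) = 7.485085
w_3 = g(7.485085) = 7.483315
w_4 = g(7.483315) = 7.483315
w_5 = g(7.483315) = 7.483315

7.48331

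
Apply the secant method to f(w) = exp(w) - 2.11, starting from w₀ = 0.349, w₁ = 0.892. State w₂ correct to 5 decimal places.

0.71673

f(w_0) = -0.692351, f(w_1) = 0.330005
w_2 = 0.892000 - (0.330005)·(0.892000 - 0.349000)/(0.330005 - (-0.692351)) = 0.716726; f(w_2) = -0.062282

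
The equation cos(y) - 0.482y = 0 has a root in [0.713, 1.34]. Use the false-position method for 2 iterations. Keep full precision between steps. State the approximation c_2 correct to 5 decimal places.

False-position update: c = (a·f(b) − b·f(a))/(f(b) − f(a)); replace the endpoint whose sign matches f(c).
f(0.713000) = 0.412737, f(1.340000) = -0.417127
step 1: c = 1.024841, f(c) = 0.025261 > 0 → new bracket [1.024841, 1.340000]
step 2: c = 1.042837, f(c) = 0.001124 > 0 → new bracket [1.042837, 1.340000]

1.04284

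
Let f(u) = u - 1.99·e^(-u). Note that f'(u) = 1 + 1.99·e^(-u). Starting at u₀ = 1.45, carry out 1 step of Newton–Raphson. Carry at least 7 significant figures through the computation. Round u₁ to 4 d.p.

u_0 = 1.450000: f = 0.983205, f' = 1.466795 → u_1 = 1.450000 - (0.983205)/(1.466795) = 0.779691

0.7797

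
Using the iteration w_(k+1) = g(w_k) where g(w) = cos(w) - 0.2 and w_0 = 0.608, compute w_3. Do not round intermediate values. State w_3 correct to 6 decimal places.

w_1 = g(0.608000) = 0.620792
w_2 = g(0.620792) = 0.613418
w_3 = g(0.613418) = 0.617685

0.617685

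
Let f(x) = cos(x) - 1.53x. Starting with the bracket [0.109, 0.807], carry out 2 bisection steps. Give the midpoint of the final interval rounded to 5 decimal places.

0.54525

f(0.109000) = 0.827295, f(0.807000) = -0.543042 (opposite signs)
step 1: m = 0.458000, f(m) = 0.196199 > 0 → root in [0.458000, 0.807000]
step 2: m = 0.632500, f(m) = -0.161173 < 0 → root in [0.458000, 0.632500]
Midpoint of [0.458000, 0.632500] = 0.545250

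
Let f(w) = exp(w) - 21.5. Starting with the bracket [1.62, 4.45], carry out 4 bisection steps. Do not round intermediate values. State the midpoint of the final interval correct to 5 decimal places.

f(1.620000) = -16.446910, f(4.450000) = 64.126944 (opposite signs)
step 1: m = 3.035000, f(m) = -0.699022 < 0 → root in [3.035000, 4.450000]
step 2: m = 3.742500, f(m) = 20.703367 > 0 → root in [3.035000, 3.742500]
step 3: m = 3.388750, f(m) = 8.128893 > 0 → root in [3.035000, 3.388750]
step 4: m = 3.211875, f(m) = 3.325591 > 0 → root in [3.035000, 3.211875]
Midpoint of [3.035000, 3.211875] = 3.123438

3.12344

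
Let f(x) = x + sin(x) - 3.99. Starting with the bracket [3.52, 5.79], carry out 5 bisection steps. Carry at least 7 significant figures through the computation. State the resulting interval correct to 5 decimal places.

f(3.520000) = -0.839441, f(5.790000) = 1.326566 (opposite signs)
step 1: m = 4.655000, f(m) = -0.333354 < 0 → root in [4.655000, 5.790000]
step 2: m = 5.222500, f(m) = 0.359810 > 0 → root in [4.655000, 5.222500]
step 3: m = 4.938750, f(m) = -0.025740 < 0 → root in [4.938750, 5.222500]
step 4: m = 5.080625, f(m) = 0.157661 > 0 → root in [4.938750, 5.080625]
step 5: m = 5.009688, f(m) = 0.063556 > 0 → root in [4.938750, 5.009688]

[4.93875, 5.00969]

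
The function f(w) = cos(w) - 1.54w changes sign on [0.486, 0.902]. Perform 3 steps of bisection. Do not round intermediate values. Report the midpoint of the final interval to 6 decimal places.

f(0.486000) = 0.135768, f(0.902000) = -0.769038 (opposite signs)
step 1: m = 0.694000, f(m) = -0.300066 < 0 → root in [0.486000, 0.694000]
step 2: m = 0.590000, f(m) = -0.077659 < 0 → root in [0.486000, 0.590000]
step 3: m = 0.538000, f(m) = 0.030215 > 0 → root in [0.538000, 0.590000]
Midpoint of [0.538000, 0.590000] = 0.564000

0.564000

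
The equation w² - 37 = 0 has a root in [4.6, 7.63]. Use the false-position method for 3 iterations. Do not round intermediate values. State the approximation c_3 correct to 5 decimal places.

6.08034

f(4.600000) = -15.840000, f(7.630000) = 21.216900
step 1: c = 5.895176, f(c) = -2.246902 < 0 → new bracket [5.895176, 7.630000]
step 2: c = 6.061303, f(c) = -0.260604 < 0 → new bracket [6.061303, 7.630000]
step 3: c = 6.080337, f(c) = -0.029497 < 0 → new bracket [6.080337, 7.630000]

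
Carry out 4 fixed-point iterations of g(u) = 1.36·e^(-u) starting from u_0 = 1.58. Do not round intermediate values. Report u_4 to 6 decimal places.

0.835985

u_1 = g(1.580000) = 0.280126
u_2 = g(0.280126) = 1.027736
u_3 = g(1.027736) = 0.486630
u_4 = g(0.486630) = 0.835985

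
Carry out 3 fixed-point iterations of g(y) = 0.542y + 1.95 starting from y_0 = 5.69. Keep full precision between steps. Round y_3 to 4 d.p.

y_1 = g(5.690000) = 5.033980
y_2 = g(5.033980) = 4.678417
y_3 = g(4.678417) = 4.485702

4.4857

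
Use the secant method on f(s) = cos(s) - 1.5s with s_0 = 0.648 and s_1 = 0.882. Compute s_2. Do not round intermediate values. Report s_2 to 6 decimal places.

0.568260

Secant update: s_(k+1) = s_k − f(s_k)·(s_k − s_(k-1))/(f(s_k) − f(s_(k-1))).
f(s_0) = -0.174707, f(s_1) = -0.687392
s_2 = 0.882000 - (-0.687392)·(0.882000 - 0.648000)/(-0.687392 - (-0.174707)) = 0.568260; f(s_2) = -0.009551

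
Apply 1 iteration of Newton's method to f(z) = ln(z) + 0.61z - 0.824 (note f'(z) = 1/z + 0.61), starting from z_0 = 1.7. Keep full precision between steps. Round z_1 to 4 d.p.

z_0 = 1.700000: f = 0.743628, f' = 1.198235 → z_1 = 1.700000 - (0.743628)/(1.198235) = 1.079397

1.0794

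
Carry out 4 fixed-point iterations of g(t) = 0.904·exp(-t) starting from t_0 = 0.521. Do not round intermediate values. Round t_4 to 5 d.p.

0.53054

t_1 = g(0.521000) = 0.536909
t_2 = g(0.536909) = 0.528435
t_3 = g(0.528435) = 0.532932
t_4 = g(0.532932) = 0.530541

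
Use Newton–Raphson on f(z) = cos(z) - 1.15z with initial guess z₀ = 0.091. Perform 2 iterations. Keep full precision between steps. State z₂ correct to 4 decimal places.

Newton update: z ← z − f(z)/f'(z).
f'(z) = -sin(z) - 1.15
z_0 = 0.091000: f = 0.891212, f' = -1.240874 → z_1 = 0.091000 - (0.891212)/(-1.240874) = 0.809213
z_1 = 0.809213: f = -0.240527, f' = -1.873744 → z_2 = 0.809213 - (-0.240527)/(-1.873744) = 0.680846

0.6808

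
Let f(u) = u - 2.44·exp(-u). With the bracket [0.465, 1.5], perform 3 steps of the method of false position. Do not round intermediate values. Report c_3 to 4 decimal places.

f(0.465000) = -1.067650, f(1.500000) = 0.955562
step 1: c = 1.011170, f(c) = 0.123515 > 0 → new bracket [0.465000, 1.011170]
step 2: c = 0.954536, f(c) = 0.015159 > 0 → new bracket [0.465000, 0.954536]
step 3: c = 0.947683, f(c) = 0.001846 > 0 → new bracket [0.465000, 0.947683]

0.9477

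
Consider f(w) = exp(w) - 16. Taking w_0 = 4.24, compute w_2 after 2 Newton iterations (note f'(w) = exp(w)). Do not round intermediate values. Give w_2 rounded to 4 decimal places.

w_0 = 4.240000: f = 53.407852, f' = 69.407852 → w_1 = 4.240000 - (53.407852)/(69.407852) = 3.470521
w_1 = 3.470521: f = 16.153505, f' = 32.153505 → w_2 = 3.470521 - (16.153505)/(32.153505) = 2.968134

2.9681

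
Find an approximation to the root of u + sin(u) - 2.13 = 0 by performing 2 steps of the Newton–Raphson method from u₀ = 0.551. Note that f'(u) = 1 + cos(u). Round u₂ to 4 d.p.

1.1966

u_0 = 0.551000: f = -1.055461, f' = 1.852001 → u_1 = 0.551000 - (-1.055461)/(1.852001) = 1.120903
u_1 = 1.120903: f = -0.108604, f' = 1.434870 → u_2 = 1.120903 - (-0.108604)/(1.434870) = 1.196592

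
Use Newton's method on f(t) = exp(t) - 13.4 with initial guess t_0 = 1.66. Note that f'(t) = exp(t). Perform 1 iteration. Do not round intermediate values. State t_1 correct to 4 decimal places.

3.2079

t_0 = 1.660000: f = -8.140689, f' = 5.259311 → t_1 = 1.660000 - (-8.140689)/(5.259311) = 3.207862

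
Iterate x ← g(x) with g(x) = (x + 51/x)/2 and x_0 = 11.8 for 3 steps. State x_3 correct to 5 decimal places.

x_1 = g(11.800000) = 8.061017
x_2 = g(8.061017) = 7.193881
x_3 = g(7.193881) = 7.141620

7.14162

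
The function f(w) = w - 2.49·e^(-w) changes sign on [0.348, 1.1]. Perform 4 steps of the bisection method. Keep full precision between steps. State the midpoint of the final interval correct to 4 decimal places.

f(0.348000) = -1.410186, f(1.100000) = 0.271151 (opposite signs)
step 1: m = 0.724000, f(m) = -0.483175 < 0 → root in [0.724000, 1.100000]
step 2: m = 0.912000, f(m) = -0.088283 < 0 → root in [0.912000, 1.100000]
step 3: m = 1.006000, f(m) = 0.095460 > 0 → root in [0.912000, 1.006000]
step 4: m = 0.959000, f(m) = 0.004643 > 0 → root in [0.912000, 0.959000]
Midpoint of [0.912000, 0.959000] = 0.935500

0.9355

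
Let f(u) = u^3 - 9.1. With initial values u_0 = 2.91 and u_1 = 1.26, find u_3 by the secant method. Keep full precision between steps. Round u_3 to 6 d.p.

f(u_0) = 15.542171, f(u_1) = -7.099624
u_2 = 1.260000 - (-7.099624)·(1.260000 - 2.910000)/(-7.099624 - (15.542171)) = 1.777379; f(u_2) = -3.485129
u_3 = 1.777379 - (-3.485129)·(1.777379 - 1.260000)/(-3.485129 - (-7.099624)) = 2.276240; f(u_3) = 2.693804

2.276240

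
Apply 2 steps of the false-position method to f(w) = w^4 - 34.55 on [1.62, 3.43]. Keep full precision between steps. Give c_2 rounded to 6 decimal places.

2.217059

f(1.620000) = -27.662525, f(3.430000) = 103.862872
step 1: c = 2.000681, f(c) = -18.528209 < 0 → new bracket [2.000681, 3.430000]
step 2: c = 2.217059, f(c) = -10.389348 < 0 → new bracket [2.217059, 3.430000]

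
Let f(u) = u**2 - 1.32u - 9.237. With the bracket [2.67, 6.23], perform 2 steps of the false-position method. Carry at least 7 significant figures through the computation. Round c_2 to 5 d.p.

f(2.670000) = -5.632500, f(6.230000) = 21.352300
step 1: c = 3.413074, f(c) = -2.093184 < 0 → new bracket [3.413074, 6.230000]
step 2: c = 3.664566, f(c) = -0.645186 < 0 → new bracket [3.664566, 6.230000]

3.66457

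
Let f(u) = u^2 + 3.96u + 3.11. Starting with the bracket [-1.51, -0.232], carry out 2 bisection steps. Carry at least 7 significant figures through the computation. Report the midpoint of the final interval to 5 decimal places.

-1.03075

f(-1.510000) = -0.589500, f(-0.232000) = 2.245104 (opposite signs)
step 1: m = -0.871000, f(m) = 0.419481 > 0 → root in [-1.510000, -0.871000]
step 2: m = -1.190500, f(m) = -0.187090 < 0 → root in [-1.190500, -0.871000]
Midpoint of [-1.190500, -0.871000] = -1.030750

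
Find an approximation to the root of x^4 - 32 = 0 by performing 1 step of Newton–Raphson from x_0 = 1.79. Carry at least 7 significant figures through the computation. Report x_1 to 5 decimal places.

f'(x) = 4x^3
x_0 = 1.790000: f = -21.733743, f' = 22.941356 → x_1 = 1.790000 - (-21.733743)/(22.941356) = 2.737361

2.73736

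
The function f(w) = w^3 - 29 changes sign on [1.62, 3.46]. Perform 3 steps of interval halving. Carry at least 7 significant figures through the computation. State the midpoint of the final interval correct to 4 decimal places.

3.1150

f(1.620000) = -24.748472, f(3.460000) = 12.421736 (opposite signs)
step 1: m = 2.540000, f(m) = -12.612936 < 0 → root in [2.540000, 3.460000]
step 2: m = 3.000000, f(m) = -2.000000 < 0 → root in [3.000000, 3.460000]
step 3: m = 3.230000, f(m) = 4.698267 > 0 → root in [3.000000, 3.230000]
Midpoint of [3.000000, 3.230000] = 3.115000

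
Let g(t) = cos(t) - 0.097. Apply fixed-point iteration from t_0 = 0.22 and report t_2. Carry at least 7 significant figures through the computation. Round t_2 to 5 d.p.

0.54100

t_1 = g(0.220000) = 0.878897
t_2 = g(0.878897) = 0.541001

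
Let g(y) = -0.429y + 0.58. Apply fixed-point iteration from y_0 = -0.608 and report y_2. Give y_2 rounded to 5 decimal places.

0.21928

y_1 = g(-0.608000) = 0.840832
y_2 = g(0.840832) = 0.219283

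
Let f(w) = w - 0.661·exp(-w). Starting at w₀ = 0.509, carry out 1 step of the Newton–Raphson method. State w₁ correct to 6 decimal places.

f'(w) = 1 + 0.661·exp(-w)
w_0 = 0.509000: f = 0.111675, f' = 1.397325 → w_1 = 0.509000 - (0.111675)/(1.397325) = 0.429079

0.429079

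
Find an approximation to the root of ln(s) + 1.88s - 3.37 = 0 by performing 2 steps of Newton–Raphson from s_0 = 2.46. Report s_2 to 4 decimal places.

1.5569

Newton update: s ← s − f(s)/f'(s).
f'(s) = 1/s + 1.88
s_0 = 2.460000: f = 2.154961, f' = 2.286504 → s_1 = 2.460000 - (2.154961)/(2.286504) = 1.517530
s_1 = 1.517530: f = -0.099959, f' = 2.538966 → s_2 = 1.517530 - (-0.099959)/(2.538966) = 1.556900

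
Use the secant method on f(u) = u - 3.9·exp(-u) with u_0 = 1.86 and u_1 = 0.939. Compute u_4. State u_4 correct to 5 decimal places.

1.18835

f(u_0) = 1.252877, f(u_1) = -0.585973
u_2 = 0.939000 - (-0.585973)·(0.939000 - 1.860000)/(-0.585973 - (1.252877)) = 1.232488; f(u_2) = 0.095380
u_3 = 1.232488 - (0.095380)·(1.232488 - 0.939000)/(0.095380 - (-0.585973)) = 1.191404; f(u_3) = 0.006605
u_4 = 1.191404 - (0.006605)·(1.191404 - 1.232488)/(0.006605 - (0.095380)) = 1.188347; f(u_4) = -0.000079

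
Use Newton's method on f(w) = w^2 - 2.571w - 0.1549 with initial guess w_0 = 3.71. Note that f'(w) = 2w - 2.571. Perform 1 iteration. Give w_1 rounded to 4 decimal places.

2.8705

w_0 = 3.710000: f = 4.070790, f' = 4.849000 → w_1 = 3.710000 - (4.070790)/(4.849000) = 2.870489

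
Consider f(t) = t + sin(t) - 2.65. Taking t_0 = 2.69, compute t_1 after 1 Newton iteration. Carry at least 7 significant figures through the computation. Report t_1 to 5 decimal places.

-2.06226

Newton update: t ← t − f(t)/f'(t).
f'(t) = 1 + cos(t)
t_0 = 2.690000: f = 0.476399, f' = 0.100247 → t_1 = 2.690000 - (0.476399)/(0.100247) = -2.062263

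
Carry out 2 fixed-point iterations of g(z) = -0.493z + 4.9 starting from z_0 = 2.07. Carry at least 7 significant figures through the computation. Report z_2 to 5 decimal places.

z_1 = g(2.070000) = 3.879490
z_2 = g(3.879490) = 2.987411

2.98741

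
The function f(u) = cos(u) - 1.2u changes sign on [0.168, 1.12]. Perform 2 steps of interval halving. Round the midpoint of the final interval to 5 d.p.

f(0.168000) = 0.784321, f(1.120000) = -0.908318 (opposite signs)
step 1: m = 0.644000, f(m) = 0.026901 > 0 → root in [0.644000, 1.120000]
step 2: m = 0.882000, f(m) = -0.422792 < 0 → root in [0.644000, 0.882000]
Midpoint of [0.644000, 0.882000] = 0.763000

0.76300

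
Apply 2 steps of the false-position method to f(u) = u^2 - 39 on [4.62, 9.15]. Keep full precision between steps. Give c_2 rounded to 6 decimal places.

6.178835

f(4.620000) = -17.655600, f(9.150000) = 44.722500
step 1: c = 5.902179, f(c) = -4.164287 < 0 → new bracket [5.902179, 9.150000]
step 2: c = 6.178835, f(c) = -0.821993 < 0 → new bracket [6.178835, 9.150000]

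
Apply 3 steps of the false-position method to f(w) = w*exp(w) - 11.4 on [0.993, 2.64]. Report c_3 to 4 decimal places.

f(0.993000) = -8.719575, f(2.640000) = 25.594858
step 1: c = 1.411516, f(c) = -5.609722 < 0 → new bracket [1.411516, 2.640000]
step 2: c = 1.632364, f(c) = -3.048906 < 0 → new bracket [1.632364, 2.640000]
step 3: c = 1.739619, f(c) = -1.492575 < 0 → new bracket [1.739619, 2.640000]

1.7396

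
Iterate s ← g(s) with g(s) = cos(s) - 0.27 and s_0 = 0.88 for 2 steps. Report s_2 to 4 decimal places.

s_1 = g(0.880000) = 0.367151
s_2 = g(0.367151) = 0.663354

0.6634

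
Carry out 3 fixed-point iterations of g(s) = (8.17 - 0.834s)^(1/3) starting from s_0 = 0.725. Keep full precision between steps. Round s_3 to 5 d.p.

1.87681

s_1 = g(0.725000) = 1.963103
s_2 = g(1.963103) = 1.869387
s_3 = g(1.869387) = 1.876812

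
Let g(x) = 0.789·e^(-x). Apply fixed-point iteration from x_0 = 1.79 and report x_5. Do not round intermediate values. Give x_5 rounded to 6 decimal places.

x_1 = g(1.790000) = 0.131732
x_2 = g(0.131732) = 0.691619
x_3 = g(0.691619) = 0.395103
x_4 = g(0.395103) = 0.531479
x_5 = g(0.531479) = 0.463723

0.463723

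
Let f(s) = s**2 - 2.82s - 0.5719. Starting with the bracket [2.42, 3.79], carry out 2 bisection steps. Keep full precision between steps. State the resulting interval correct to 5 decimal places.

f(2.420000) = -1.539900, f(3.790000) = 3.104400 (opposite signs)
step 1: m = 3.105000, f(m) = 0.313025 > 0 → root in [2.420000, 3.105000]
step 2: m = 2.762500, f(m) = -0.730744 < 0 → root in [2.762500, 3.105000]

[2.76250, 3.10500]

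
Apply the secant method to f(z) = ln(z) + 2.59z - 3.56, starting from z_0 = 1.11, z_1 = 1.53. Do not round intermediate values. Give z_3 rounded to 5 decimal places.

f(z_0) = -0.580740, f(z_1) = 0.827968
z_2 = 1.530000 - (0.827968)·(1.530000 - 1.110000)/(0.827968 - (-0.580740)) = 1.283145; f(z_2) = 0.012660
z_3 = 1.283145 - (0.012660)·(1.283145 - 1.530000)/(0.012660 - (0.827968)) = 1.279312; f(z_3) = -0.000260

1.27931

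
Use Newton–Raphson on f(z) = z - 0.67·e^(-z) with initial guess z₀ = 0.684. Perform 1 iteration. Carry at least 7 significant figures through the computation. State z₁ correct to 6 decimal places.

0.425479

f'(z) = 1 + 0.67·e^(-z)
z_0 = 0.684000: f = 0.345922, f' = 1.338078 → z_1 = 0.684000 - (0.345922)/(1.338078) = 0.425479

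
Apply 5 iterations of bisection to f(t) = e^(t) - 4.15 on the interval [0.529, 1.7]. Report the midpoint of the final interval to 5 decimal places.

1.42555

f(0.529000) = -2.452766, f(1.700000) = 1.323947 (opposite signs)
step 1: m = 1.114500, f(m) = -1.101956 < 0 → root in [1.114500, 1.700000]
step 2: m = 1.407250, f(m) = -0.065293 < 0 → root in [1.407250, 1.700000]
step 3: m = 1.553625, f(m) = 0.578580 > 0 → root in [1.407250, 1.553625]
step 4: m = 1.480437, f(m) = 0.244868 > 0 → root in [1.407250, 1.480437]
step 5: m = 1.443844, f(m) = 0.086950 > 0 → root in [1.407250, 1.443844]
Midpoint of [1.407250, 1.443844] = 1.425547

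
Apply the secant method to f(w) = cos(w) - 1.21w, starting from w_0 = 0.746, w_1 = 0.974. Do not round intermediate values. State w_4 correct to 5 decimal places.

0.65527

Secant update: w_(k+1) = w_k − f(w_k)·(w_k − w_(k-1))/(f(w_k) − f(w_(k-1))).
f(w_0) = -0.168250, f(w_1) = -0.616545
w_2 = 0.974000 - (-0.616545)·(0.974000 - 0.746000)/(-0.616545 - (-0.168250)) = 0.660429; f(w_2) = -0.009389
w_3 = 0.660429 - (-0.009389)·(0.660429 - 0.974000)/(-0.009389 - (-0.616545)) = 0.655579; f(w_3) = -0.000556
w_4 = 0.655579 - (-0.000556)·(0.655579 - 0.660429)/(-0.000556 - (-0.009389)) = 0.655274; f(w_4) = -0.000001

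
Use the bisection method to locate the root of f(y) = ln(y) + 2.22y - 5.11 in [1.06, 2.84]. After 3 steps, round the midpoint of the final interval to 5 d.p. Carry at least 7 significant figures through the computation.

f(1.060000) = -2.698531, f(2.840000) = 2.238604 (opposite signs)
step 1: m = 1.950000, f(m) = -0.113171 < 0 → root in [1.950000, 2.840000]
step 2: m = 2.395000, f(m) = 1.080283 > 0 → root in [1.950000, 2.395000]
step 3: m = 2.172500, f(m) = 0.488829 > 0 → root in [1.950000, 2.172500]
Midpoint of [1.950000, 2.172500] = 2.061250

2.06125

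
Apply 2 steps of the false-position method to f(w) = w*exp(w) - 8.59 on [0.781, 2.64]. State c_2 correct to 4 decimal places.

f(0.781000) = -6.884566, f(2.640000) = 28.404858
step 1: c = 1.143670, f(c) = -5.000862 < 0 → new bracket [1.143670, 2.640000]
step 2: c = 1.367672, f(c) = -3.220250 < 0 → new bracket [1.367672, 2.640000]

1.3677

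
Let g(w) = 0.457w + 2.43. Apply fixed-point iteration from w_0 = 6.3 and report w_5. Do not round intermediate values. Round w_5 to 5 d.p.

w_1 = g(6.300000) = 5.309100
w_2 = g(5.309100) = 4.856259
w_3 = g(4.856259) = 4.649310
w_4 = g(4.649310) = 4.554735
w_5 = g(4.554735) = 4.511514

4.51151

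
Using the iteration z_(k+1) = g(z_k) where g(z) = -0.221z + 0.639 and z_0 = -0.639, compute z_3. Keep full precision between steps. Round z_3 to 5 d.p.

0.53589

z_1 = g(-0.639000) = 0.780219
z_2 = g(0.780219) = 0.466572
z_3 = g(0.466572) = 0.535888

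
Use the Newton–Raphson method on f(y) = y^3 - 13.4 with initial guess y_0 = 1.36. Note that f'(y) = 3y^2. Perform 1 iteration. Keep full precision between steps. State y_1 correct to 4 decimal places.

y_0 = 1.360000: f = -10.884544, f' = 5.548800 → y_1 = 1.360000 - (-10.884544)/(5.548800) = 3.321603

3.3216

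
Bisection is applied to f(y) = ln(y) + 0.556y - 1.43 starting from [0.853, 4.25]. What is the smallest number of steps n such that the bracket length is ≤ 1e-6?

Initial width b − a = 4.25 − 0.853 = 3.397000.
After n steps the width is (b−a)/2^n; need (b−a)/2^n ≤ 1e-6.
So n ≥ log₂(3.397000/1e-6) = log₂(3397000.0000) ≈ 21.6958.
Hence n = 22.

22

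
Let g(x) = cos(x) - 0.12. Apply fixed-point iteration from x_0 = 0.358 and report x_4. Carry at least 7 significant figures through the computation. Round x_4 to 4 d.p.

x_1 = g(0.358000) = 0.816599
x_2 = g(0.816599) = 0.564704
x_3 = g(0.564704) = 0.724747
x_4 = g(0.724747) = 0.628667

0.6287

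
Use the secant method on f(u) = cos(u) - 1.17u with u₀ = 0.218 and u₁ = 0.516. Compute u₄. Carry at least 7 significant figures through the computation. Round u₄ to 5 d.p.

0.66995

Secant update: u_(k+1) = u_k − f(u_k)·(u_k − u_(k-1))/(f(u_k) − f(u_(k-1))).
f(u_0) = 0.721272, f(u_1) = 0.266080
u_2 = 0.516000 - (0.266080)·(0.516000 - 0.218000)/(0.266080 - (0.721272)) = 0.690194; f(u_2) = -0.036405
u_3 = 0.690194 - (-0.036405)·(0.690194 - 0.516000)/(-0.036405 - (0.266080)) = 0.669229; f(u_3) = 0.001301
u_4 = 0.669229 - (0.001301)·(0.669229 - 0.690194)/(0.001301 - (-0.036405)) = 0.669953; f(u_4) = 0.000006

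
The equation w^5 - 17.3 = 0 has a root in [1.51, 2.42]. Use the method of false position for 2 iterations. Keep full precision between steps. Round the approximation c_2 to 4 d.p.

False-position update: c = (a·f(b) − b·f(a))/(f(b) − f(a)); replace the endpoint whose sign matches f(c).
f(1.510000) = -9.449727, f(2.420000) = 65.699759
step 1: c = 1.624429, f(c) = -5.988944 < 0 → new bracket [1.624429, 2.420000]
step 2: c = 1.690891, f(c) = -3.477754 < 0 → new bracket [1.690891, 2.420000]

1.6909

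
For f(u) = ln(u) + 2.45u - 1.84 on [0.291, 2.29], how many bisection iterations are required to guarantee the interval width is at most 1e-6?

21

Initial width b − a = 2.29 − 0.291 = 1.999000.
After n steps the width is (b−a)/2^n; need (b−a)/2^n ≤ 1e-6.
So n ≥ log₂(1.999000/1e-6) = log₂(1999000.0000) ≈ 20.9308.
Hence n = 21.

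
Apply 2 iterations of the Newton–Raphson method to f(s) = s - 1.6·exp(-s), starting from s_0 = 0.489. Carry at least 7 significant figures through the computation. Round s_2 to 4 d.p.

0.7532

f'(s) = 1 + 1.6·exp(-s)
s_0 = 0.489000: f = -0.492183, f' = 1.981183 → s_1 = 0.489000 - (-0.492183)/(1.981183) = 0.737429
s_1 = 0.737429: f = -0.027919, f' = 1.765348 → s_2 = 0.737429 - (-0.027919)/(1.765348) = 0.753244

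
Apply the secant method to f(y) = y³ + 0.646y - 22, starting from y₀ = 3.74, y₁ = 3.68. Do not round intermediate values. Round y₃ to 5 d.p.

f(y_0) = 32.729664, f(y_1) = 30.213312
y_2 = 3.680000 - (30.213312)·(3.680000 - 3.740000)/(30.213312 - (32.729664)) = 2.959593; f(y_2) = 5.835525
y_3 = 2.959593 - (5.835525)·(2.959593 - 3.680000)/(5.835525 - (30.213312)) = 2.787142; f(y_3) = 1.451468

2.78714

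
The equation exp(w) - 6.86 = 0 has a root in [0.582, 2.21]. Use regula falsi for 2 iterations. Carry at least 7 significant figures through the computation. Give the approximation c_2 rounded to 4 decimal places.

1.8954

f(0.582000) = -5.070386, f(2.210000) = 2.255716
step 1: c = 1.708737, f(c) = -1.338019 < 0 → new bracket [1.708737, 2.210000]
step 2: c = 1.895367, f(c) = -0.205010 < 0 → new bracket [1.895367, 2.210000]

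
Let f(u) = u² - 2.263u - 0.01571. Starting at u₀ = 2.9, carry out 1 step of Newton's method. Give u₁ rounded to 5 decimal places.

Newton update: u ← u − f(u)/f'(u).
f'(u) = 2u - 2.263
u_0 = 2.900000: f = 1.831590, f' = 3.537000 → u_1 = 2.900000 - (1.831590)/(3.537000) = 2.382163

2.38216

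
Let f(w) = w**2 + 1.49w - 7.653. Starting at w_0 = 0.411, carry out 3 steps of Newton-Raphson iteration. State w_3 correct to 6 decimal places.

f'(w) = 2w + 1.49
w_0 = 0.411000: f = -6.871689, f' = 2.312000 → w_1 = 0.411000 - (-6.871689)/(2.312000) = 3.383184
w_1 = 3.383184: f = 8.833877, f' = 8.256368 → w_2 = 3.383184 - (8.833877)/(8.256368) = 2.313237
w_2 = 2.313237: f = 1.144787, f' = 6.116473 → w_3 = 2.313237 - (1.144787)/(6.116473) = 2.126072

2.126072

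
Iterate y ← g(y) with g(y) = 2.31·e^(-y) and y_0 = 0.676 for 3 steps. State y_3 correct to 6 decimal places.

1.131856

y_1 = g(0.676000) = 1.174976
y_2 = g(1.174976) = 0.713389
y_3 = g(0.713389) = 1.131856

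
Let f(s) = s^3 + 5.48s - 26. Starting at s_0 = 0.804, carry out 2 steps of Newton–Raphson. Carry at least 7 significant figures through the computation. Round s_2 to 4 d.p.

2.7095

f'(s) = 3s^2 + 5.48
s_0 = 0.804000: f = -21.074362, f' = 7.419248 → s_1 = 0.804000 - (-21.074362)/(7.419248) = 3.644498
s_1 = 3.644498: f = 42.379419, f' = 45.327104 → s_2 = 3.644498 - (42.379419)/(45.327104) = 2.709530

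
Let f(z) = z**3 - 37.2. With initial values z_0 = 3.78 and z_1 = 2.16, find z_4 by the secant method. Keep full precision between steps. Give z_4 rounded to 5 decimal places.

f(z_0) = 16.810152, f(z_1) = -27.122304
z_2 = 2.160000 - (-27.122304)·(2.160000 - 3.780000)/(-27.122304 - (16.810152)) = 3.160129; f(z_2) = -5.641633
z_3 = 3.160129 - (-5.641633)·(3.160129 - 2.160000)/(-5.641633 - (-27.122304)) = 3.422801; f(z_3) = 2.900047
z_4 = 3.422801 - (2.900047)·(3.422801 - 3.160129)/(2.900047 - (-5.641633)) = 3.333619; f(z_4) = -0.153430

3.33362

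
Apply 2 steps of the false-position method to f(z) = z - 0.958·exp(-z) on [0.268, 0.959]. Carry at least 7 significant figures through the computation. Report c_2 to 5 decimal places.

f(0.268000) = -0.464782, f(0.959000) = 0.591822
step 1: c = 0.571959, f(c) = 0.031246 > 0 → new bracket [0.268000, 0.571959]
step 2: c = 0.552812, f(c) = 0.001646 > 0 → new bracket [0.268000, 0.552812]

0.55281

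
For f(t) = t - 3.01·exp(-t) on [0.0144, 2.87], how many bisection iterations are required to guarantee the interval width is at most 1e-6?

22

Initial width b − a = 2.87 − 0.0144 = 2.855600.
After n steps the width is (b−a)/2^n; need (b−a)/2^n ≤ 1e-6.
So n ≥ log₂(2.855600/1e-6) = log₂(2855600.0000) ≈ 21.4454.
Hence n = 22.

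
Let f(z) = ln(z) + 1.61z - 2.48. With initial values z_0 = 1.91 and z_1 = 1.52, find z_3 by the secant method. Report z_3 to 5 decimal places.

Secant update: z_(k+1) = z_k − f(z_k)·(z_k − z_(k-1))/(f(z_k) − f(z_(k-1))).
f(z_0) = 1.242203, f(z_1) = 0.385910
z_2 = 1.520000 - (0.385910)·(1.520000 - 1.910000)/(0.385910 - (1.242203)) = 1.344237; f(z_2) = -0.019953
z_3 = 1.344237 - (-0.019953)·(1.344237 - 1.520000)/(-0.019953 - (0.385910)) = 1.352877; f(z_3) = 0.000366

1.35288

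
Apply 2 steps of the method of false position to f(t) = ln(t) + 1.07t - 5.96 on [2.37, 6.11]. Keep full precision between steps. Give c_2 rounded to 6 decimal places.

False-position update: c = (a·f(b) − b·f(a))/(f(b) − f(a)); replace the endpoint whose sign matches f(c).
f(2.370000) = -2.561210, f(6.110000) = 2.387627
step 1: c = 4.305591, f(c) = 0.106897 > 0 → new bracket [2.370000, 4.305591]
step 2: c = 4.228042, f(c) = 0.005744 > 0 → new bracket [2.370000, 4.228042]

4.228042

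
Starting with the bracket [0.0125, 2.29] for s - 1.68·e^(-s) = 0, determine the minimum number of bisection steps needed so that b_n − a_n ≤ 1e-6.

22

Initial width b − a = 2.29 − 0.0125 = 2.277500.
After n steps the width is (b−a)/2^n; need (b−a)/2^n ≤ 1e-6.
So n ≥ log₂(2.277500/1e-6) = log₂(2277500.0000) ≈ 21.1190.
Hence n = 22.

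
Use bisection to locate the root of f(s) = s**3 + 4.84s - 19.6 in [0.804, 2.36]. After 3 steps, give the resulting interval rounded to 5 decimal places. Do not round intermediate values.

[1.97100, 2.16550]

f(0.804000) = -15.188922, f(2.360000) = 4.966656 (opposite signs)
step 1: m = 1.582000, f(m) = -7.983811 < 0 → root in [1.582000, 2.360000]
step 2: m = 1.971000, f(m) = -2.403338 < 0 → root in [1.971000, 2.360000]
step 3: m = 2.165500, f(m) = 1.035895 > 0 → root in [1.971000, 2.165500]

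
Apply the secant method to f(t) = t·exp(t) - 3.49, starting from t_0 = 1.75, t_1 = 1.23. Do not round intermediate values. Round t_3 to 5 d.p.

f(t_0) = 6.580555, f(t_1) = 0.718112
t_2 = 1.230000 - (0.718112)·(1.230000 - 1.750000)/(0.718112 - (6.580555)) = 1.166303; f(t_2) = 0.253955
t_3 = 1.166303 - (0.253955)·(1.166303 - 1.230000)/(0.253955 - (0.718112)) = 1.131453; f(t_3) = 0.017682

1.13145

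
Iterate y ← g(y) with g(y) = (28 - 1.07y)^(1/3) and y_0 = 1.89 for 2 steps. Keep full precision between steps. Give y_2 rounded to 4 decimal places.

y_1 = g(1.890000) = 2.961649
y_2 = g(2.961649) = 2.917415

2.9174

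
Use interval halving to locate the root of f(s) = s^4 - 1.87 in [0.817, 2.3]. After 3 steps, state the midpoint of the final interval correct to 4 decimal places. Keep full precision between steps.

f(0.817000) = -1.424458, f(2.300000) = 26.114100 (opposite signs)
step 1: m = 1.558500, f(m) = 4.029663 > 0 → root in [0.817000, 1.558500]
step 2: m = 1.187750, f(m) = 0.120216 > 0 → root in [0.817000, 1.187750]
step 3: m = 1.002375, f(m) = -0.860466 < 0 → root in [1.002375, 1.187750]
Midpoint of [1.002375, 1.187750] = 1.095062

1.0951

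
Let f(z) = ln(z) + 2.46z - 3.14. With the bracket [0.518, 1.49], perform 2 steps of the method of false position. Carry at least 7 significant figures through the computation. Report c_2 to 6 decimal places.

1.204683

False-position update: c = (a·f(b) − b·f(a))/(f(b) − f(a)); replace the endpoint whose sign matches f(c).
f(0.518000) = -2.523500, f(1.490000) = 0.924176
step 1: c = 1.229448, f(c) = 0.091007 > 0 → new bracket [0.518000, 1.229448]
step 2: c = 1.204683, f(c) = 0.009738 > 0 → new bracket [0.518000, 1.204683]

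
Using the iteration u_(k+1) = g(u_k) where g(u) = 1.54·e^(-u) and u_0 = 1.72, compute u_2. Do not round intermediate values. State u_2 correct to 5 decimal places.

u_1 = g(1.720000) = 0.275762
u_2 = g(0.275762) = 1.168850

1.16885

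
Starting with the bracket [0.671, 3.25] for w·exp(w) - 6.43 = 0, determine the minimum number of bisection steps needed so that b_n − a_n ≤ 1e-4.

15

Initial width b − a = 3.25 − 0.671 = 2.579000.
After n steps the width is (b−a)/2^n; need (b−a)/2^n ≤ 1e-4.
So n ≥ log₂(2.579000/1e-4) = log₂(25790.0000) ≈ 14.6545.
Hence n = 15.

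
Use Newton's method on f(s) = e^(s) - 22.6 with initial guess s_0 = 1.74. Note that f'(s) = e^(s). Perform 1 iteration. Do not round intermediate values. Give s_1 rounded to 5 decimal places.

s_0 = 1.740000: f = -16.902657, f' = 5.697343 → s_1 = 1.740000 - (-16.902657)/(5.697343) = 4.706761

4.70676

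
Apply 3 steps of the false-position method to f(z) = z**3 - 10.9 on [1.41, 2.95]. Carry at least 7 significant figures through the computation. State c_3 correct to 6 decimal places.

False-position update: c = (a·f(b) − b·f(a))/(f(b) − f(a)); replace the endpoint whose sign matches f(c).
f(1.410000) = -8.096779, f(2.950000) = 14.772375
step 1: c = 1.955234, f(c) = -3.425258 < 0 → new bracket [1.955234, 2.950000]
step 2: c = 2.142474, f(c) = -1.065623 < 0 → new bracket [2.142474, 2.950000]
step 3: c = 2.196807, f(c) = -0.298298 < 0 → new bracket [2.196807, 2.950000]

2.196807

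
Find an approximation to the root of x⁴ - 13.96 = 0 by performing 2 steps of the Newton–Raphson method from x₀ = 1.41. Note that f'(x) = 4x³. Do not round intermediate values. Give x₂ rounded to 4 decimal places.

2.0128

Newton update: x ← x − f(x)/f'(x).
x_0 = 1.410000: f = -10.007458, f' = 11.212884 → x_1 = 1.410000 - (-10.007458)/(11.212884) = 2.302496
x_1 = 2.302496: f = 14.145792, f' = 48.826642 → x_2 = 2.302496 - (14.145792)/(48.826642) = 2.012782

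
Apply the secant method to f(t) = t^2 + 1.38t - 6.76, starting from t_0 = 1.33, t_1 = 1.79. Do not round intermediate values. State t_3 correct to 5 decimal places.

f(t_0) = -3.155700, f(t_1) = -1.085700
t_2 = 1.790000 - (-1.085700)·(1.790000 - 1.330000)/(-1.085700 - (-3.155700)) = 2.031267; f(t_2) = 0.169192
t_3 = 2.031267 - (0.169192)·(2.031267 - 1.790000)/(0.169192 - (-1.085700)) = 1.998738; f(t_3) = -0.006790

1.99874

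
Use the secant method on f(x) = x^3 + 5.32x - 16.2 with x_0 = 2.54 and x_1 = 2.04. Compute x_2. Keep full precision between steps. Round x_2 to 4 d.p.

f(x_0) = 13.699864, f(x_1) = 3.142464
x_2 = 2.040000 - (3.142464)·(2.040000 - 2.540000)/(3.142464 - (13.699864)) = 1.891172; f(x_2) = 0.624879

1.8912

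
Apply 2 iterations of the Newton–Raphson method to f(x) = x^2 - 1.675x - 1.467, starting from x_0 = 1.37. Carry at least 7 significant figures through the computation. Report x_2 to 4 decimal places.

f'(x) = 2x - 1.675
x_0 = 1.370000: f = -1.884850, f' = 1.065000 → x_1 = 1.370000 - (-1.884850)/(1.065000) = 3.139812
x_1 = 3.139812: f = 3.132235, f' = 4.604624 → x_2 = 3.139812 - (3.132235)/(4.604624) = 2.459575

2.4596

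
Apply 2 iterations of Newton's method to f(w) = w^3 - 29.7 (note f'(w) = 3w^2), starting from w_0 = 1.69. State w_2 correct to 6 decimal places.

w_0 = 1.690000: f = -24.873191, f' = 8.568300 → w_1 = 1.690000 - (-24.873191)/(8.568300) = 4.592932
w_1 = 4.592932: f = 67.188003, f' = 63.285069 → w_2 = 4.592932 - (67.188003)/(63.285069) = 3.531260

3.531260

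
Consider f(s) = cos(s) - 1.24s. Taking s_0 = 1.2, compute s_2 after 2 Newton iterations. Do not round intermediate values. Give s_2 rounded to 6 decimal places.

0.644909

f'(s) = -sin(s) - 1.24
s_0 = 1.200000: f = -1.125642, f' = -2.172039 → s_1 = 1.200000 - (-1.125642)/(-2.172039) = 0.681758
s_1 = 0.681758: f = -0.068914, f' = -1.870159 → s_2 = 0.681758 - (-0.068914)/(-1.870159) = 0.644909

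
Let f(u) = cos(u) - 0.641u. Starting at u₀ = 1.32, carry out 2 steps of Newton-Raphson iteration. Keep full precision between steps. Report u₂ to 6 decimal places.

Newton update: u ← u − f(u)/f'(u).
f'(u) = -sin(u) - 0.641
u_0 = 1.320000: f = -0.597945, f' = -1.609715 → u_1 = 1.320000 - (-0.597945)/(-1.609715) = 0.948540
u_1 = 0.948540: f = -0.025144, f' = -1.453565 → u_2 = 0.948540 - (-0.025144)/(-1.453565) = 0.931242

0.931242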